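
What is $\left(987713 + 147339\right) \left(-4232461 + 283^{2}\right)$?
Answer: $-4713158143344$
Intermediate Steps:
$\left(987713 + 147339\right) \left(-4232461 + 283^{2}\right) = 1135052 \left(-4232461 + 80089\right) = 1135052 \left(-4152372\right) = -4713158143344$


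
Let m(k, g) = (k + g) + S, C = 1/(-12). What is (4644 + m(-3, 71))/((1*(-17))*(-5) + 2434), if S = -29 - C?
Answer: 56197/30228 ≈ 1.8591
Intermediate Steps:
C = -1/12 ≈ -0.083333
S = -347/12 (S = -29 - 1*(-1/12) = -29 + 1/12 = -347/12 ≈ -28.917)
m(k, g) = -347/12 + g + k (m(k, g) = (k + g) - 347/12 = (g + k) - 347/12 = -347/12 + g + k)
(4644 + m(-3, 71))/((1*(-17))*(-5) + 2434) = (4644 + (-347/12 + 71 - 3))/((1*(-17))*(-5) + 2434) = (4644 + 469/12)/(-17*(-5) + 2434) = 56197/(12*(85 + 2434)) = (56197/12)/2519 = (56197/12)*(1/2519) = 56197/30228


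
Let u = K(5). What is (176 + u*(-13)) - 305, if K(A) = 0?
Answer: -129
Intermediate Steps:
u = 0
(176 + u*(-13)) - 305 = (176 + 0*(-13)) - 305 = (176 + 0) - 305 = 176 - 305 = -129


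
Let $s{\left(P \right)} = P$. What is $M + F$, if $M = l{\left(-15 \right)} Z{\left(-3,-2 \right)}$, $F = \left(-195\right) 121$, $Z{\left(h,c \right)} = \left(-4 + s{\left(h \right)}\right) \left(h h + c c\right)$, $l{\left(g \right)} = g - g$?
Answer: $-23595$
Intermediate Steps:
$l{\left(g \right)} = 0$
$Z{\left(h,c \right)} = \left(-4 + h\right) \left(c^{2} + h^{2}\right)$ ($Z{\left(h,c \right)} = \left(-4 + h\right) \left(h h + c c\right) = \left(-4 + h\right) \left(h^{2} + c^{2}\right) = \left(-4 + h\right) \left(c^{2} + h^{2}\right)$)
$F = -23595$
$M = 0$ ($M = 0 \left(\left(-3\right)^{3} - 4 \left(-2\right)^{2} - 4 \left(-3\right)^{2} - 3 \left(-2\right)^{2}\right) = 0 \left(-27 - 16 - 36 - 12\right) = 0 \left(-91\right) = 0$)
$M + F = 0 - 23595 = -23595$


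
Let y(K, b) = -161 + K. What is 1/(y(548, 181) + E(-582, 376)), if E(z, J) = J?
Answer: 1/763 ≈ 0.0013106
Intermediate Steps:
1/(y(548, 181) + E(-582, 376)) = 1/((-161 + 548) + 376) = 1/(387 + 376) = 1/763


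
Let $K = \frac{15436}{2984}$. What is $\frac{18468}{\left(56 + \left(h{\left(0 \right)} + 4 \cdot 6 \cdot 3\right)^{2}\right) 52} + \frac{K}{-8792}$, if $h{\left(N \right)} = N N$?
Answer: $\frac{3752406533}{55848454480} \approx 0.067189$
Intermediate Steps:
$h{\left(N \right)} = N^{2}$
$K = \frac{3859}{746}$ ($K = 15436 \cdot \frac{1}{2984} = \frac{3859}{746} \approx 5.1729$)
$\frac{18468}{\left(56 + \left(h{\left(0 \right)} + 4 \cdot 6 \cdot 3\right)^{2}\right) 52} + \frac{K}{-8792} = \frac{18468}{\left(56 + \left(0^{2} + 4 \cdot 6 \cdot 3\right)^{2}\right) 52} + \frac{3859}{746 \left(-8792\right)} = \frac{18468}{\left(56 + \left(0 + 24 \cdot 3\right)^{2}\right) 52} + \frac{3859}{746} \left(- \frac{1}{8792}\right) = \frac{18468}{\left(56 + \left(0 + 72\right)^{2}\right) 52} - \frac{3859}{6558832} = \frac{18468}{\left(56 + 72^{2}\right) 52} - \frac{3859}{6558832} = \frac{18468}{\left(56 + 5184\right) 52} - \frac{3859}{6558832} = \frac{18468}{5240 \cdot 52} - \frac{3859}{6558832} = \frac{18468}{272480} - \frac{3859}{6558832} = 18468 \cdot \frac{1}{272480} - \frac{3859}{6558832} = \frac{4617}{68120} - \frac{3859}{6558832} = \frac{3752406533}{55848454480}$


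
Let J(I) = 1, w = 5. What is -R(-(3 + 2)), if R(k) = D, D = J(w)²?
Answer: -1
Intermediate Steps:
D = 1 (D = 1² = 1)
R(k) = 1
-R(-(3 + 2)) = -1*1 = -1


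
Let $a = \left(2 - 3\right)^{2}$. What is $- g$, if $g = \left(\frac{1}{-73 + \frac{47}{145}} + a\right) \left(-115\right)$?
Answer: $\frac{1195195}{10538} \approx 113.42$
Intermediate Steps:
$a = 1$ ($a = \left(-1\right)^{2} = 1$)
$g = - \frac{1195195}{10538}$ ($g = \left(\frac{1}{-73 + \frac{47}{145}} + 1\right) \left(-115\right) = \left(\frac{1}{- \frac{10538}{145}} + 1\right) \left(-115\right) = \left(- \frac{145}{10538} + 1\right) \left(-115\right) = \frac{10393}{10538} \left(-115\right) = - \frac{1195195}{10538} \approx -113.42$)
$- g = \left(-1\right) \left(- \frac{1195195}{10538}\right) = \frac{1195195}{10538}$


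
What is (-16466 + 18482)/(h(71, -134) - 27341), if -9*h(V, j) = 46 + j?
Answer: -18144/245981 ≈ -0.073762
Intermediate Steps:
h(V, j) = -46/9 - j/9 (h(V, j) = -(46 + j)/9 = -46/9 - j/9)
(-16466 + 18482)/(h(71, -134) - 27341) = (-16466 + 18482)/((-46/9 - 1/9*(-134)) - 27341) = 2016/((-46/9 + 134/9) - 27341) = 2016/(88/9 - 27341) = 2016/(-245981/9) = 2016*(-9/245981) = -18144/245981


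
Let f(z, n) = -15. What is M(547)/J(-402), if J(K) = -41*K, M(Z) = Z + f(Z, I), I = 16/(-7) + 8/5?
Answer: 266/8241 ≈ 0.032278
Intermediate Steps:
I = -24/35 (I = 16*(-⅐) + 8*(⅕) = -16/7 + 8/5 = -24/35 ≈ -0.68571)
M(Z) = -15 + Z (M(Z) = Z - 15 = -15 + Z)
M(547)/J(-402) = (-15 + 547)/((-41*(-402))) = 532/16482 = 532*(1/16482) = 266/8241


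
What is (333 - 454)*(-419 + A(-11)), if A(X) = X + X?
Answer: 53361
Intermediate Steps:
A(X) = 2*X
(333 - 454)*(-419 + A(-11)) = (333 - 454)*(-419 + 2*(-11)) = -121*(-419 - 22) = -121*(-441) = 53361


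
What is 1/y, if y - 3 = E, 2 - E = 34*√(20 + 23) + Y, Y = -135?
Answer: -35/7527 - 17*√43/15054 ≈ -0.012055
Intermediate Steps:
E = 137 - 34*√43 (E = 2 - (34*√(20 + 23) - 135) = 2 - (34*√43 - 135) = 2 - (-135 + 34*√43) = 2 + (135 - 34*√43) = 137 - 34*√43 ≈ -85.953)
y = 140 - 34*√43 (y = 3 + (137 - 34*√43) = 140 - 34*√43 ≈ -82.953)
1/y = 1/(140 - 34*√43)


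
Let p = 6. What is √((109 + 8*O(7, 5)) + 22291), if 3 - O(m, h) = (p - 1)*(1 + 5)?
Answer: 2*√5546 ≈ 148.94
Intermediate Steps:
O(m, h) = -27 (O(m, h) = 3 - (6 - 1)*(1 + 5) = 3 - 5*6 = 3 - 1*30 = 3 - 30 = -27)
√((109 + 8*O(7, 5)) + 22291) = √((109 + 8*(-27)) + 22291) = √((109 - 216) + 22291) = √(-107 + 22291) = √22184 = 2*√5546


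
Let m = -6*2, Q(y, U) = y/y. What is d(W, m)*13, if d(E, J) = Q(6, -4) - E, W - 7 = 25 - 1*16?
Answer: -195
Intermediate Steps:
W = 16 (W = 7 + (25 - 1*16) = 7 + (25 - 16) = 7 + 9 = 16)
Q(y, U) = 1
m = -12
d(E, J) = 1 - E
d(W, m)*13 = (1 - 1*16)*13 = (1 - 16)*13 = -15*13 = -195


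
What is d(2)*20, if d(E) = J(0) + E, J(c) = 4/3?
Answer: 200/3 ≈ 66.667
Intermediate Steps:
J(c) = 4/3 (J(c) = (1/3)*4 = 4/3)
d(E) = 4/3 + E
d(2)*20 = (4/3 + 2)*20 = (10/3)*20 = 200/3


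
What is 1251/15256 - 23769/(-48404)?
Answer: 105793317/184612856 ≈ 0.57306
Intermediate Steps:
1251/15256 - 23769/(-48404) = 1251*(1/15256) - 23769*(-1/48404) = 1251/15256 + 23769/48404 = 105793317/184612856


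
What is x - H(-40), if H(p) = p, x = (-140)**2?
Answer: 19640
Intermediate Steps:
x = 19600
x - H(-40) = 19600 - 1*(-40) = 19600 + 40 = 19640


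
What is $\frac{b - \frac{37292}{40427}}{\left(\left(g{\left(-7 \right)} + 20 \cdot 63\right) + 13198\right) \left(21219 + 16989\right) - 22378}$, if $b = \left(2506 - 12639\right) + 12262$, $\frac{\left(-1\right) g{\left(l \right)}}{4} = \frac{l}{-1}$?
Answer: $\frac{86031791}{22288175719474} \approx 3.86 \cdot 10^{-6}$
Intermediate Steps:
$g{\left(l \right)} = 4 l$ ($g{\left(l \right)} = - 4 \frac{l}{-1} = - 4 l \left(-1\right) = - 4 \left(- l\right) = 4 l$)
$b = 2129$ ($b = -10133 + 12262 = 2129$)
$\frac{b - \frac{37292}{40427}}{\left(\left(g{\left(-7 \right)} + 20 \cdot 63\right) + 13198\right) \left(21219 + 16989\right) - 22378} = \frac{2129 - \frac{37292}{40427}}{\left(\left(4 \left(-7\right) + 20 \cdot 63\right) + 13198\right) \left(21219 + 16989\right) - 22378} = \frac{2129 - \frac{37292}{40427}}{\left(\left(-28 + 1260\right) + 13198\right) 38208 - 22378} = \frac{2129 - \frac{37292}{40427}}{\left(1232 + 13198\right) 38208 - 22378} = \frac{86031791}{40427 \left(14430 \cdot 38208 - 22378\right)} = \frac{86031791}{40427 \left(551341440 - 22378\right)} = \frac{86031791}{40427 \cdot 551319062} = \frac{86031791}{40427} \cdot \frac{1}{551319062} = \frac{86031791}{22288175719474}$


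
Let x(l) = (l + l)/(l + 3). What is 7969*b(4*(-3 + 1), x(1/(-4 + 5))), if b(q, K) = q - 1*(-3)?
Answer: -39845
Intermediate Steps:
x(l) = 2*l/(3 + l) (x(l) = (2*l)/(3 + l) = 2*l/(3 + l))
b(q, K) = 3 + q (b(q, K) = q + 3 = 3 + q)
7969*b(4*(-3 + 1), x(1/(-4 + 5))) = 7969*(3 + 4*(-3 + 1)) = 7969*(3 + 4*(-2)) = 7969*(3 - 8) = 7969*(-5) = -39845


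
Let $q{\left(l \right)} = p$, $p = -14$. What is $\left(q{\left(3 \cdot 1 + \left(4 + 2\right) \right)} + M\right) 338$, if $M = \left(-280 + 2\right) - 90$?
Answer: $-129116$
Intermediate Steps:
$q{\left(l \right)} = -14$
$M = -368$ ($M = -278 - 90 = -368$)
$\left(q{\left(3 \cdot 1 + \left(4 + 2\right) \right)} + M\right) 338 = \left(-14 - 368\right) 338 = \left(-382\right) 338 = -129116$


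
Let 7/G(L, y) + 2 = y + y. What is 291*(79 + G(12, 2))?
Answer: 48015/2 ≈ 24008.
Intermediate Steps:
G(L, y) = 7/(-2 + 2*y) (G(L, y) = 7/(-2 + (y + y)) = 7/(-2 + 2*y))
291*(79 + G(12, 2)) = 291*(79 + 7/(2*(-1 + 2))) = 291*(79 + (7/2)/1) = 291*(79 + (7/2)*1) = 291*(79 + 7/2) = 291*(165/2) = 48015/2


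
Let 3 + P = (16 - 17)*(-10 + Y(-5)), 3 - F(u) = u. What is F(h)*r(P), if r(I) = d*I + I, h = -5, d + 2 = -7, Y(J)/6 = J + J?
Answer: -4288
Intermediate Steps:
Y(J) = 12*J (Y(J) = 6*(J + J) = 6*(2*J) = 12*J)
d = -9 (d = -2 - 7 = -9)
F(u) = 3 - u
P = 67 (P = -3 + (16 - 17)*(-10 + 12*(-5)) = -3 - (-10 - 60) = -3 - 1*(-70) = -3 + 70 = 67)
r(I) = -8*I (r(I) = -9*I + I = -8*I)
F(h)*r(P) = (3 - 1*(-5))*(-8*67) = (3 + 5)*(-536) = 8*(-536) = -4288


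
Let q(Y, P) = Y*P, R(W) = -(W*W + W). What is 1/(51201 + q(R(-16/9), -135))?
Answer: 3/154163 ≈ 1.9460e-5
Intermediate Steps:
R(W) = -W - W² (R(W) = -(W² + W) = -(W + W²) = -W - W²)
q(Y, P) = P*Y
1/(51201 + q(R(-16/9), -135)) = 1/(51201 - (-135)*(-16/9)*(1 - 16/9)) = 1/(51201 - (-135)*(-16*⅑)*(1 - 16*⅑)) = 1/(51201 - (-135)*(-16)*(1 - 16/9)/9) = 1/(51201 - (-135)*(-16)*(-7)/(9*9)) = 1/(51201 - 135*(-112/81)) = 1/(51201 + 560/3) = 1/(154163/3) = 3/154163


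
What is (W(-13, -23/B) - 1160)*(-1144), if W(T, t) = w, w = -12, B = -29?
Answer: 1340768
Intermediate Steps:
W(T, t) = -12
(W(-13, -23/B) - 1160)*(-1144) = (-12 - 1160)*(-1144) = -1172*(-1144) = 1340768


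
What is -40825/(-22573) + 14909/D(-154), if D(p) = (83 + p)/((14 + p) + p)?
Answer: 98945910533/1602683 ≈ 61738.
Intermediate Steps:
D(p) = (83 + p)/(14 + 2*p)
-40825/(-22573) + 14909/D(-154) = -40825/(-22573) + 14909/(((83 - 154)/(2*(7 - 154)))) = -40825*(-1/22573) + 14909/(((1/2)*(-71)/(-147))) = 40825/22573 + 14909/(((1/2)*(-1/147)*(-71))) = 40825/22573 + 14909/(71/294) = 40825/22573 + 14909*(294/71) = 40825/22573 + 4383246/71 = 98945910533/1602683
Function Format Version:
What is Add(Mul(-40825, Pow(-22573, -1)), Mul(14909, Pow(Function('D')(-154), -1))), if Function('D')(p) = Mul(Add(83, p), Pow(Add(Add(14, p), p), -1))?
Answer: Rational(98945910533, 1602683) ≈ 61738.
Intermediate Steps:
Function('D')(p) = Mul(Pow(Add(14, Mul(2, p)), -1), Add(83, p)) (Function('D')(p) = Mul(Add(83, p), Pow(Add(14, Mul(2, p)), -1)) = Mul(Pow(Add(14, Mul(2, p)), -1), Add(83, p)))
Add(Mul(-40825, Pow(-22573, -1)), Mul(14909, Pow(Function('D')(-154), -1))) = Add(Mul(-40825, Pow(-22573, -1)), Mul(14909, Pow(Mul(Rational(1, 2), Pow(Add(7, -154), -1), Add(83, -154)), -1))) = Add(Mul(-40825, Rational(-1, 22573)), Mul(14909, Pow(Mul(Rational(1, 2), Pow(-147, -1), -71), -1))) = Add(Rational(40825, 22573), Mul(14909, Pow(Mul(Rational(1, 2), Rational(-1, 147), -71), -1))) = Add(Rational(40825, 22573), Mul(14909, Pow(Rational(71, 294), -1))) = Add(Rational(40825, 22573), Mul(14909, Rational(294, 71))) = Add(Rational(40825, 22573), Rational(4383246, 71)) = Rational(98945910533, 1602683)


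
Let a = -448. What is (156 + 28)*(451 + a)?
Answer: 552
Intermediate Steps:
(156 + 28)*(451 + a) = (156 + 28)*(451 - 448) = 184*3 = 552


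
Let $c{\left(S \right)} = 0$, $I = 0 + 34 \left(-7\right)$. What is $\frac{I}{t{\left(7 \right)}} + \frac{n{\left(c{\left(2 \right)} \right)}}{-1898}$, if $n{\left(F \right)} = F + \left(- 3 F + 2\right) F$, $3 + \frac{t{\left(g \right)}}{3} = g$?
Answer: $- \frac{119}{6} \approx -19.833$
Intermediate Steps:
$t{\left(g \right)} = -9 + 3 g$
$I = -238$ ($I = 0 - 238 = -238$)
$n{\left(F \right)} = F + F \left(2 - 3 F\right)$ ($n{\left(F \right)} = F + \left(2 - 3 F\right) F = F + F \left(2 - 3 F\right)$)
$\frac{I}{t{\left(7 \right)}} + \frac{n{\left(c{\left(2 \right)} \right)}}{-1898} = - \frac{238}{-9 + 3 \cdot 7} + \frac{3 \cdot 0 \left(1 - 0\right)}{-1898} = - \frac{238}{-9 + 21} + 3 \cdot 0 \left(1 + 0\right) \left(- \frac{1}{1898}\right) = - \frac{238}{12} + 3 \cdot 0 \cdot 1 \left(- \frac{1}{1898}\right) = \left(-238\right) \frac{1}{12} + 0 \left(- \frac{1}{1898}\right) = - \frac{119}{6} + 0 = - \frac{119}{6}$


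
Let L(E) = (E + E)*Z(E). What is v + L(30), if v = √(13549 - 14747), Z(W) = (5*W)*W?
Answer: 270000 + I*√1198 ≈ 2.7e+5 + 34.612*I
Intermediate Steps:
Z(W) = 5*W²
v = I*√1198 (v = √(-1198) = I*√1198 ≈ 34.612*I)
L(E) = 10*E³ (L(E) = (E + E)*(5*E²) = (2*E)*(5*E²) = 10*E³)
v + L(30) = I*√1198 + 10*30³ = I*√1198 + 10*27000 = I*√1198 + 270000 = 270000 + I*√1198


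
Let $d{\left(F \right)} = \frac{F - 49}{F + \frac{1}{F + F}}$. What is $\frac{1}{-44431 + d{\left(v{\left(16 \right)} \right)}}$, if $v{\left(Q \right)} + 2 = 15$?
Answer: $- \frac{113}{5021015} \approx -2.2505 \cdot 10^{-5}$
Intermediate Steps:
$v{\left(Q \right)} = 13$ ($v{\left(Q \right)} = -2 + 15 = 13$)
$d{\left(F \right)} = \frac{-49 + F}{F + \frac{1}{2 F}}$
$\frac{1}{-44431 + d{\left(v{\left(16 \right)} \right)}} = \frac{1}{-44431 + 2 \cdot 13 \frac{1}{1 + 2 \cdot 13^{2}} \left(-49 + 13\right)} = \frac{1}{-44431 + 2 \cdot 13 \frac{1}{1 + 2 \cdot 169} \left(-36\right)} = \frac{1}{-44431 + 2 \cdot 13 \frac{1}{1 + 338} \left(-36\right)} = \frac{1}{-44431 + 2 \cdot 13 \cdot \frac{1}{339} \left(-36\right)} = \frac{1}{-44431 - \frac{312}{113}} = \frac{1}{- \frac{5021015}{113}} = - \frac{113}{5021015}$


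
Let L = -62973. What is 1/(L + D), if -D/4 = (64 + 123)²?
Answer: -1/202849 ≈ -4.9298e-6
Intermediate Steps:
D = -139876 (D = -4*(64 + 123)² = -4*187² = -4*34969 = -139876)
1/(L + D) = 1/(-62973 - 139876) = 1/(-202849) = -1/202849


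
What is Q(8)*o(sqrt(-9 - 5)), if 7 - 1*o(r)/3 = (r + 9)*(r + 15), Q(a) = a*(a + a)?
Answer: -43776 - 9216*I*sqrt(14) ≈ -43776.0 - 34483.0*I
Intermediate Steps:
Q(a) = 2*a**2 (Q(a) = a*(2*a) = 2*a**2)
o(r) = 21 - 3*(9 + r)*(15 + r) (o(r) = 21 - 3*(r + 9)*(r + 15) = 21 - 3*(9 + r)*(15 + r))
Q(8)*o(sqrt(-9 - 5)) = (2*8**2)*(-384 - 72*sqrt(-9 - 5) - 3*(sqrt(-9 - 5))**2) = (2*64)*(-384 - 72*I*sqrt(14) - 3*(sqrt(-14))**2) = 128*(-384 - 72*I*sqrt(14) - 3*(I*sqrt(14))**2) = 128*(-384 - 72*I*sqrt(14) - 3*(-14)) = 128*(-384 - 72*I*sqrt(14) + 42) = 128*(-342 - 72*I*sqrt(14)) = -43776 - 9216*I*sqrt(14)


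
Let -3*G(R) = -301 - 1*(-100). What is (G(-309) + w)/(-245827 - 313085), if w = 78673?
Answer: -19685/139728 ≈ -0.14088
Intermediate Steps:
G(R) = 67 (G(R) = -(-301 - 1*(-100))/3 = -(-301 + 100)/3 = -⅓*(-201) = 67)
(G(-309) + w)/(-245827 - 313085) = (67 + 78673)/(-245827 - 313085) = 78740/(-558912) = 78740*(-1/558912) = -19685/139728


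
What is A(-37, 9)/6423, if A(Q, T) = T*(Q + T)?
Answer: -84/2141 ≈ -0.039234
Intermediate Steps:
A(-37, 9)/6423 = (9*(-37 + 9))/6423 = (9*(-28))*(1/6423) = -252*1/6423 = -84/2141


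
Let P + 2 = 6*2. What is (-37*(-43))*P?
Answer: 15910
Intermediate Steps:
P = 10 (P = -2 + 6*2 = -2 + 12 = 10)
(-37*(-43))*P = -37*(-43)*10 = 1591*10 = 15910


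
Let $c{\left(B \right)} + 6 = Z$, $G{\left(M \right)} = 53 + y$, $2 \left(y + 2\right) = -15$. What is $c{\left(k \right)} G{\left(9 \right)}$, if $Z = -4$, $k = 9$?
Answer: $-435$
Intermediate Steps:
$y = - \frac{19}{2}$ ($y = -2 + \frac{1}{2} \left(-15\right) = -2 - \frac{15}{2} = - \frac{19}{2} \approx -9.5$)
$G{\left(M \right)} = \frac{87}{2}$ ($G{\left(M \right)} = 53 - \frac{19}{2} = \frac{87}{2}$)
$c{\left(B \right)} = -10$ ($c{\left(B \right)} = -6 - 4 = -10$)
$c{\left(k \right)} G{\left(9 \right)} = \left(-10\right) \frac{87}{2} = -435$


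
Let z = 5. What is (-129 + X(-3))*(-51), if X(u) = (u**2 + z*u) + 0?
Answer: 6885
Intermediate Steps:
X(u) = u**2 + 5*u (X(u) = (u**2 + 5*u) + 0 = u**2 + 5*u)
(-129 + X(-3))*(-51) = (-129 - 3*(5 - 3))*(-51) = (-129 - 3*2)*(-51) = (-129 - 6)*(-51) = -135*(-51) = 6885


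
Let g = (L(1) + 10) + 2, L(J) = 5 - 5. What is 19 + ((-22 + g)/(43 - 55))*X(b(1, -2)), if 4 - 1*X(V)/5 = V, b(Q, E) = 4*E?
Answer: 69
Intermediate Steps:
L(J) = 0
X(V) = 20 - 5*V
g = 12 (g = (0 + 10) + 2 = 10 + 2 = 12)
19 + ((-22 + g)/(43 - 55))*X(b(1, -2)) = 19 + ((-22 + 12)/(43 - 55))*(20 - 20*(-2)) = 19 + (-10/(-12))*(20 - 5*(-8)) = 19 + (-10*(-1/12))*(20 + 40) = 19 + (⅚)*60 = 19 + 50 = 69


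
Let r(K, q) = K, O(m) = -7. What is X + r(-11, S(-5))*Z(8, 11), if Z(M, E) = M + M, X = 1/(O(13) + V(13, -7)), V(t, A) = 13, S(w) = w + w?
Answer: -1055/6 ≈ -175.83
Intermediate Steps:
S(w) = 2*w
X = ⅙ (X = 1/(-7 + 13) = 1/6 = ⅙ ≈ 0.16667)
Z(M, E) = 2*M
X + r(-11, S(-5))*Z(8, 11) = ⅙ - 22*8 = ⅙ - 11*16 = ⅙ - 176 = -1055/6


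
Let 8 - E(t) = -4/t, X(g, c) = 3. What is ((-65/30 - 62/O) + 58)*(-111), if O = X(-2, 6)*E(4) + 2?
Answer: -345691/58 ≈ -5960.2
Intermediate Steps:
E(t) = 8 + 4/t (E(t) = 8 - (-4)/t = 8 + 4/t)
O = 29 (O = 3*(8 + 4/4) + 2 = 3*(8 + 4*(1/4)) + 2 = 3*(8 + 1) + 2 = 3*9 + 2 = 27 + 2 = 29)
((-65/30 - 62/O) + 58)*(-111) = ((-65/30 - 62/29) + 58)*(-111) = ((-65*1/30 - 62*1/29) + 58)*(-111) = ((-13/6 - 62/29) + 58)*(-111) = (-749/174 + 58)*(-111) = (9343/174)*(-111) = -345691/58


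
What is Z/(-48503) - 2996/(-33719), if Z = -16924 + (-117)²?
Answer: 36342279/233638951 ≈ 0.15555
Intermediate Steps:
Z = -3235 (Z = -16924 + 13689 = -3235)
Z/(-48503) - 2996/(-33719) = -3235/(-48503) - 2996/(-33719) = -3235*(-1/48503) - 2996*(-1/33719) = 3235/48503 + 428/4817 = 36342279/233638951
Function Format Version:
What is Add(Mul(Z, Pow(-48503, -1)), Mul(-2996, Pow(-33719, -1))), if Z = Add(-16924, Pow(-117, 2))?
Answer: Rational(36342279, 233638951) ≈ 0.15555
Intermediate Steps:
Z = -3235 (Z = Add(-16924, 13689) = -3235)
Add(Mul(Z, Pow(-48503, -1)), Mul(-2996, Pow(-33719, -1))) = Add(Mul(-3235, Pow(-48503, -1)), Mul(-2996, Pow(-33719, -1))) = Add(Mul(-3235, Rational(-1, 48503)), Mul(-2996, Rational(-1, 33719))) = Add(Rational(3235, 48503), Rational(428, 4817)) = Rational(36342279, 233638951)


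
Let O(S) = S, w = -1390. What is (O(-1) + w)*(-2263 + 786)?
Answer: 2054507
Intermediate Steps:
(O(-1) + w)*(-2263 + 786) = (-1 - 1390)*(-2263 + 786) = -1391*(-1477) = 2054507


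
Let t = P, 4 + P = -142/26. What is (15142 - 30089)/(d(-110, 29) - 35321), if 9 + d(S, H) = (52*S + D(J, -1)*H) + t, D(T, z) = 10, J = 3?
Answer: 194311/530003 ≈ 0.36662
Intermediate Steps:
P = -123/13 (P = -4 - 142/26 = -4 - 142*1/26 = -4 - 71/13 = -123/13 ≈ -9.4615)
t = -123/13 ≈ -9.4615
d(S, H) = -240/13 + 10*H + 52*S (d(S, H) = -9 + ((52*S + 10*H) - 123/13) = -9 + ((10*H + 52*S) - 123/13) = -9 + (-123/13 + 10*H + 52*S) = -240/13 + 10*H + 52*S)
(15142 - 30089)/(d(-110, 29) - 35321) = (15142 - 30089)/((-240/13 + 10*29 + 52*(-110)) - 35321) = -14947/((-240/13 + 290 - 5720) - 35321) = -14947/(-70830/13 - 35321) = -14947/(-530003/13) = -14947*(-13/530003) = 194311/530003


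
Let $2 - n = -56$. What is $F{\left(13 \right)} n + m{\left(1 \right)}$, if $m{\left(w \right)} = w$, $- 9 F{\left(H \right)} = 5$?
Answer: $- \frac{281}{9} \approx -31.222$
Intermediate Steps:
$n = 58$ ($n = 2 - -56 = 2 + 56 = 58$)
$F{\left(H \right)} = - \frac{5}{9}$ ($F{\left(H \right)} = \left(- \frac{1}{9}\right) 5 = - \frac{5}{9}$)
$F{\left(13 \right)} n + m{\left(1 \right)} = \left(- \frac{5}{9}\right) 58 + 1 = - \frac{290}{9} + 1 = - \frac{281}{9}$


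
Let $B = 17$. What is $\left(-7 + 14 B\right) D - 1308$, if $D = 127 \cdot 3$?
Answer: $86703$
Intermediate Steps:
$D = 381$
$\left(-7 + 14 B\right) D - 1308 = \left(-7 + 14 \cdot 17\right) 381 - 1308 = \left(-7 + 238\right) 381 - 1308 = 231 \cdot 381 - 1308 = 88011 - 1308 = 86703$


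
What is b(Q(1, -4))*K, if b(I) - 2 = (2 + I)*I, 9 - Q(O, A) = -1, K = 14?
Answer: 1708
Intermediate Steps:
Q(O, A) = 10 (Q(O, A) = 9 - 1*(-1) = 9 + 1 = 10)
b(I) = 2 + I*(2 + I) (b(I) = 2 + (2 + I)*I = 2 + I*(2 + I))
b(Q(1, -4))*K = (2 + 10² + 2*10)*14 = (2 + 100 + 20)*14 = 122*14 = 1708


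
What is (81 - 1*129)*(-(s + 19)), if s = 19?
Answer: 1824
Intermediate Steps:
(81 - 1*129)*(-(s + 19)) = (81 - 1*129)*(-(19 + 19)) = (81 - 129)*(-1*38) = -48*(-38) = 1824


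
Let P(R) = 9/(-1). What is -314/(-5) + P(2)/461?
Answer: 144709/2305 ≈ 62.780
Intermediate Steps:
P(R) = -9 (P(R) = 9*(-1) = -9)
-314/(-5) + P(2)/461 = -314/(-5) - 9/461 = -314*(-⅕) - 9*1/461 = 314/5 - 9/461 = 144709/2305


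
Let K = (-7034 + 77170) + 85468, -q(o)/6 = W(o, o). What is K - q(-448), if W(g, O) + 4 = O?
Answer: 152892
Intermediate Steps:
W(g, O) = -4 + O
q(o) = 24 - 6*o (q(o) = -6*(-4 + o) = 24 - 6*o)
K = 155604 (K = 70136 + 85468 = 155604)
K - q(-448) = 155604 - (24 - 6*(-448)) = 155604 - (24 + 2688) = 155604 - 1*2712 = 155604 - 2712 = 152892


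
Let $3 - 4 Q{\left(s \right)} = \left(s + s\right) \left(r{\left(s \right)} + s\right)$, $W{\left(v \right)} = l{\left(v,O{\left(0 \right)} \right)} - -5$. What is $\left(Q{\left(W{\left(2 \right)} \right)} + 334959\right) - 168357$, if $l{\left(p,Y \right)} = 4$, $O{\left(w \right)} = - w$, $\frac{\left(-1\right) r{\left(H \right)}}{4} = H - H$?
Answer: $\frac{666249}{4} \approx 1.6656 \cdot 10^{5}$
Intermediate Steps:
$r{\left(H \right)} = 0$ ($r{\left(H \right)} = - 4 \left(H - H\right) = \left(-4\right) 0 = 0$)
$W{\left(v \right)} = 9$ ($W{\left(v \right)} = 4 - -5 = 4 + 5 = 9$)
$Q{\left(s \right)} = \frac{3}{4} - \frac{s^{2}}{2}$ ($Q{\left(s \right)} = \frac{3}{4} - \frac{\left(s + s\right) \left(0 + s\right)}{4} = \frac{3}{4} - \frac{2 s s}{4} = \frac{3}{4} - \frac{2 s^{2}}{4} = \frac{3}{4} - \frac{s^{2}}{2}$)
$\left(Q{\left(W{\left(2 \right)} \right)} + 334959\right) - 168357 = \left(\left(\frac{3}{4} - \frac{9^{2}}{2}\right) + 334959\right) - 168357 = \left(\left(\frac{3}{4} - \frac{81}{2}\right) + 334959\right) - 168357 = \left(- \frac{159}{4} + 334959\right) - 168357 = \frac{1339677}{4} - 168357 = \frac{666249}{4}$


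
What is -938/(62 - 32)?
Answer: -469/15 ≈ -31.267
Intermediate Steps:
-938/(62 - 32) = -938/30 = -938*1/30 = -469/15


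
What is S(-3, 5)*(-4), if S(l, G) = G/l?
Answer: 20/3 ≈ 6.6667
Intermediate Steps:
S(-3, 5)*(-4) = (5/(-3))*(-4) = (5*(-1/3))*(-4) = -5/3*(-4) = 20/3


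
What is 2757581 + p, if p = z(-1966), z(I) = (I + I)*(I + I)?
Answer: 18218205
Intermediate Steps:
z(I) = 4*I² (z(I) = (2*I)*(2*I) = 4*I²)
p = 15460624 (p = 4*(-1966)² = 4*3865156 = 15460624)
2757581 + p = 2757581 + 15460624 = 18218205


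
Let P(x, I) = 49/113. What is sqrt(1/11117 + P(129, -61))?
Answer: sqrt(684446986966)/1256221 ≈ 0.65857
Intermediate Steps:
P(x, I) = 49/113 (P(x, I) = 49*(1/113) = 49/113)
sqrt(1/11117 + P(129, -61)) = sqrt(1/11117 + 49/113) = sqrt(544846/1256221) = sqrt(684446986966)/1256221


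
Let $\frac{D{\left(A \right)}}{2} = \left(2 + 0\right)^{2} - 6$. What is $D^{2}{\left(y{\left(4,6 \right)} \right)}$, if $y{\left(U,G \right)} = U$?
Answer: $16$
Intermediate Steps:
$D{\left(A \right)} = -4$ ($D{\left(A \right)} = 2 \left(\left(2 + 0\right)^{2} - 6\right) = 2 \left(2^{2} - 6\right) = 2 \left(4 - 6\right) = 2 \left(-2\right) = -4$)
$D^{2}{\left(y{\left(4,6 \right)} \right)} = \left(-4\right)^{2} = 16$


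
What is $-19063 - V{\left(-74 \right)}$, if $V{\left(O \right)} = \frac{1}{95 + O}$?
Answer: $- \frac{400324}{21} \approx -19063.0$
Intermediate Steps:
$-19063 - V{\left(-74 \right)} = -19063 - \frac{1}{95 - 74} = -19063 - \frac{1}{21} = - \frac{400324}{21}$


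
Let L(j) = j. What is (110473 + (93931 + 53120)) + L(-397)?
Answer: 257127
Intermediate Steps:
(110473 + (93931 + 53120)) + L(-397) = (110473 + (93931 + 53120)) - 397 = (110473 + 147051) - 397 = 257524 - 397 = 257127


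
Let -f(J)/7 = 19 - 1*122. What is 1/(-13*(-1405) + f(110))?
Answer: 1/18986 ≈ 5.2670e-5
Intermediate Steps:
f(J) = 721 (f(J) = -7*(19 - 1*122) = -7*(19 - 122) = -7*(-103) = 721)
1/(-13*(-1405) + f(110)) = 1/(-13*(-1405) + 721) = 1/(18265 + 721) = 1/18986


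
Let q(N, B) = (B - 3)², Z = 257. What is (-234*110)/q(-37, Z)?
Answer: -6435/16129 ≈ -0.39897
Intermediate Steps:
q(N, B) = (-3 + B)²
(-234*110)/q(-37, Z) = (-234*110)/((-3 + 257)²) = -25740/(254²) = -25740/64516 = -25740*1/64516 = -6435/16129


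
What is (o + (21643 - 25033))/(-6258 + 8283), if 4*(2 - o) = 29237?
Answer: -14263/2700 ≈ -5.2826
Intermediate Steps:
o = -29229/4 (o = 2 - ¼*29237 = 2 - 29237/4 = -29229/4 ≈ -7307.3)
(o + (21643 - 25033))/(-6258 + 8283) = (-29229/4 + (21643 - 25033))/(-6258 + 8283) = (-29229/4 - 3390)/2025 = -42789/4*1/2025 = -14263/2700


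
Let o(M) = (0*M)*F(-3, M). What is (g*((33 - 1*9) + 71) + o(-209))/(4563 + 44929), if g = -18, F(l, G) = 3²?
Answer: -855/24746 ≈ -0.034551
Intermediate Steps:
F(l, G) = 9
o(M) = 0 (o(M) = (0*M)*9 = 0*9 = 0)
(g*((33 - 1*9) + 71) + o(-209))/(4563 + 44929) = (-18*((33 - 1*9) + 71) + 0)/(4563 + 44929) = (-18*((33 - 9) + 71) + 0)/49492 = (-18*(24 + 71) + 0)*(1/49492) = (-18*95 + 0)*(1/49492) = (-1710 + 0)*(1/49492) = -1710*1/49492 = -855/24746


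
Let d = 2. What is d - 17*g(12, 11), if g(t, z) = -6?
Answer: 104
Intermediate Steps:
d - 17*g(12, 11) = 2 - 17*(-6) = 2 + 102 = 104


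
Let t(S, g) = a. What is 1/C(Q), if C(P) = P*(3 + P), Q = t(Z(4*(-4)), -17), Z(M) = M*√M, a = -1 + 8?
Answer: 1/70 ≈ 0.014286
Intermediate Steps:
a = 7
Z(M) = M^(3/2)
t(S, g) = 7
Q = 7
1/C(Q) = 1/(7*(3 + 7)) = 1/(7*10) = 1/70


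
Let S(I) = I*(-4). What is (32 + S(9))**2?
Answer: 16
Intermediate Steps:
S(I) = -4*I
(32 + S(9))**2 = (32 - 4*9)**2 = (32 - 36)**2 = (-4)**2 = 16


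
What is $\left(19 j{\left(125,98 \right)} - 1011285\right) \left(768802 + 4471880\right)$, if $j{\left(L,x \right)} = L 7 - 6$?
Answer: $-5213294195868$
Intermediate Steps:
$j{\left(L,x \right)} = -6 + 7 L$ ($j{\left(L,x \right)} = 7 L - 6 = -6 + 7 L$)
$\left(19 j{\left(125,98 \right)} - 1011285\right) \left(768802 + 4471880\right) = \left(19 \left(-6 + 7 \cdot 125\right) - 1011285\right) \left(768802 + 4471880\right) = \left(19 \left(-6 + 875\right) - 1011285\right) 5240682 = \left(19 \cdot 869 - 1011285\right) 5240682 = \left(16511 - 1011285\right) 5240682 = \left(-994774\right) 5240682 = -5213294195868$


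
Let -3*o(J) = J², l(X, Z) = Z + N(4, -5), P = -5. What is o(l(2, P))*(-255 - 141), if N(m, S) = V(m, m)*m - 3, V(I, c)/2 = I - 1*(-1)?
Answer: 135168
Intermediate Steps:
V(I, c) = 2 + 2*I (V(I, c) = 2*(I - 1*(-1)) = 2*(I + 1) = 2*(1 + I) = 2 + 2*I)
N(m, S) = -3 + m*(2 + 2*m) (N(m, S) = (2 + 2*m)*m - 3 = m*(2 + 2*m) - 3 = -3 + m*(2 + 2*m))
l(X, Z) = 37 + Z (l(X, Z) = Z + (-3 + 2*4*(1 + 4)) = Z + (-3 + 2*4*5) = Z + (-3 + 40) = Z + 37 = 37 + Z)
o(J) = -J²/3
o(l(2, P))*(-255 - 141) = (-(37 - 5)²/3)*(-255 - 141) = -⅓*32²*(-396) = -⅓*1024*(-396) = -1024/3*(-396) = 135168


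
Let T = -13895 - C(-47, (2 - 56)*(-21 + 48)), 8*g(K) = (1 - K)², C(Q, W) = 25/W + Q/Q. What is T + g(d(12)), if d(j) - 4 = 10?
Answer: -80918171/5832 ≈ -13875.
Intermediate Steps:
d(j) = 14 (d(j) = 4 + 10 = 14)
C(Q, W) = 1 + 25/W (C(Q, W) = 25/W + 1 = 1 + 25/W)
g(K) = (1 - K)²/8
T = -20260343/1458 (T = -13895 - (25 + (2 - 56)*(-21 + 48))/((2 - 56)*(-21 + 48)) = -13895 - (25 - 54*27)/((-54*27)) = -13895 - (25 - 1458)/(-1458) = -13895 - (-1)*(-1433)/1458 = -13895 - 1*1433/1458 = -13895 - 1433/1458 = -20260343/1458 ≈ -13896.)
T + g(d(12)) = -20260343/1458 + (-1 + 14)²/8 = -20260343/1458 + (⅛)*13² = -20260343/1458 + (⅛)*169 = -20260343/1458 + 169/8 = -80918171/5832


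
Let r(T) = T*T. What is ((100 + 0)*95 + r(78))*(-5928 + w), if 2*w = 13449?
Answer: 12412656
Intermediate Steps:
r(T) = T²
w = 13449/2 (w = (½)*13449 = 13449/2 ≈ 6724.5)
((100 + 0)*95 + r(78))*(-5928 + w) = ((100 + 0)*95 + 78²)*(-5928 + 13449/2) = (100*95 + 6084)*(1593/2) = (9500 + 6084)*(1593/2) = 15584*(1593/2) = 12412656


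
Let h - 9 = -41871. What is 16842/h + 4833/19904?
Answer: -22150687/138870208 ≈ -0.15951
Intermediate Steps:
h = -41862 (h = 9 - 41871 = -41862)
16842/h + 4833/19904 = 16842/(-41862) + 4833/19904 = 16842*(-1/41862) + 4833*(1/19904) = -2807/6977 + 4833/19904 = -22150687/138870208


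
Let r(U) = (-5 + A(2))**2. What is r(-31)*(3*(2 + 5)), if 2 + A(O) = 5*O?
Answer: 189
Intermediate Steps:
A(O) = -2 + 5*O
r(U) = 9 (r(U) = (-5 + (-2 + 5*2))**2 = (-5 + (-2 + 10))**2 = (-5 + 8)**2 = 3**2 = 9)
r(-31)*(3*(2 + 5)) = 9*(3*(2 + 5)) = 9*(3*7) = 9*21 = 189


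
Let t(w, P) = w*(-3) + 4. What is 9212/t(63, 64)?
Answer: -9212/185 ≈ -49.795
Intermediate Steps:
t(w, P) = 4 - 3*w (t(w, P) = -3*w + 4 = 4 - 3*w)
9212/t(63, 64) = 9212/(4 - 3*63) = 9212/(4 - 189) = 9212/(-185) = 9212*(-1/185) = -9212/185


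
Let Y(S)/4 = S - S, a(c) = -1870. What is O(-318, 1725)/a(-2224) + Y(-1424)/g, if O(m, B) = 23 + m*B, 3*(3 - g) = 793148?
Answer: 548527/1870 ≈ 293.33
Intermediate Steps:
Y(S) = 0 (Y(S) = 4*(S - S) = 4*0 = 0)
g = -793139/3 (g = 3 - ⅓*793148 = 3 - 793148/3 = -793139/3 ≈ -2.6438e+5)
O(m, B) = 23 + B*m
O(-318, 1725)/a(-2224) + Y(-1424)/g = (23 + 1725*(-318))/(-1870) + 0/(-793139/3) = (23 - 548550)*(-1/1870) + 0*(-3/793139) = -548527*(-1/1870) + 0 = 548527/1870 + 0 = 548527/1870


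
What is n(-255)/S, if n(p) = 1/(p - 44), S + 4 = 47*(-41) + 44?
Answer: 1/564213 ≈ 1.7724e-6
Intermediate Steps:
S = -1887 (S = -4 + (47*(-41) + 44) = -4 + (-1927 + 44) = -4 - 1883 = -1887)
n(p) = 1/(-44 + p)
n(-255)/S = 1/(-44 - 255*(-1887)) = -1/1887/(-299) = -1/299*(-1/1887) = 1/564213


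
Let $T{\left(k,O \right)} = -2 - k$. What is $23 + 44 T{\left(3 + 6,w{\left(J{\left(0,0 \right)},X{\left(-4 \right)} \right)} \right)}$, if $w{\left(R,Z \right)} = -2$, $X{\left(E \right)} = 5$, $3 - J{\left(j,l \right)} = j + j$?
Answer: $-461$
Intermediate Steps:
$J{\left(j,l \right)} = 3 - 2 j$ ($J{\left(j,l \right)} = 3 - \left(j + j\right) = 3 - 2 j$)
$23 + 44 T{\left(3 + 6,w{\left(J{\left(0,0 \right)},X{\left(-4 \right)} \right)} \right)} = 23 + 44 \left(-2 - \left(3 + 6\right)\right) = 23 + 44 \left(-2 - 9\right) = 23 + 44 \left(-11\right) = 23 - 484 = -461$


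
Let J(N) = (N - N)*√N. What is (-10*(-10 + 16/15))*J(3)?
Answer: 0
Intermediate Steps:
J(N) = 0 (J(N) = 0*√N = 0)
(-10*(-10 + 16/15))*J(3) = -10*(-10 + 16/15)*0 = -10*(-134/15)*0 = (268/3)*0 = 0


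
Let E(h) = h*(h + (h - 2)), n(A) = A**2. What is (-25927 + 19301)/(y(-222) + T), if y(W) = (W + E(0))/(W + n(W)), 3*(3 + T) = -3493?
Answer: 4393038/773945 ≈ 5.6762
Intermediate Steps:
T = -3502/3 (T = -3 + (1/3)*(-3493) = -3 - 3493/3 = -3502/3 ≈ -1167.3)
E(h) = h*(-2 + 2*h) (E(h) = h*(h + (-2 + h)) = h*(-2 + 2*h))
y(W) = W/(W + W**2) (y(W) = (W + 2*0*(-1 + 0))/(W + W**2) = (W + 2*0*(-1))/(W + W**2) = (W + 0)/(W + W**2) = W/(W + W**2))
(-25927 + 19301)/(y(-222) + T) = (-25927 + 19301)/(1/(1 - 222) - 3502/3) = -6626/(1/(-221) - 3502/3) = -6626/(-1/221 - 3502/3) = -6626/(-773945/663) = -6626*(-663/773945) = 4393038/773945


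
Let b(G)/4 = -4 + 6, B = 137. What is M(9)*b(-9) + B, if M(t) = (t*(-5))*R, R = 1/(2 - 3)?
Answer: 497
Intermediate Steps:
R = -1 (R = 1/(-1) = -1)
M(t) = 5*t (M(t) = (t*(-5))*(-1) = -5*t*(-1) = 5*t)
b(G) = 8 (b(G) = 4*(-4 + 6) = 4*2 = 8)
M(9)*b(-9) + B = (5*9)*8 + 137 = 45*8 + 137 = 360 + 137 = 497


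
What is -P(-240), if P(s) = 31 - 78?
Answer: 47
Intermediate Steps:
P(s) = -47
-P(-240) = -1*(-47) = 47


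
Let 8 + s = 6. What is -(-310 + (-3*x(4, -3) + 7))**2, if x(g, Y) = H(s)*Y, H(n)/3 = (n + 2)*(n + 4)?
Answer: -91809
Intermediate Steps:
s = -2 (s = -8 + 6 = -2)
H(n) = 3*(2 + n)*(4 + n) (H(n) = 3*((n + 2)*(n + 4)) = 3*((2 + n)*(4 + n)) = 3*(2 + n)*(4 + n))
x(g, Y) = 0 (x(g, Y) = (24 + 3*(-2)**2 + 18*(-2))*Y = (24 + 3*4 - 36)*Y = (24 + 12 - 36)*Y = 0*Y = 0)
-(-310 + (-3*x(4, -3) + 7))**2 = -(-310 + (-3*0 + 7))**2 = -(-310 + (0 + 7))**2 = -(-310 + 7)**2 = -1*(-303)**2 = -1*91809 = -91809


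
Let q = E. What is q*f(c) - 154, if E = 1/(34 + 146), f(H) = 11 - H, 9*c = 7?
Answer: -62347/405 ≈ -153.94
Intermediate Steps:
c = 7/9 (c = (⅑)*7 = 7/9 ≈ 0.77778)
E = 1/180 ≈ 0.0055556
q = 1/180 ≈ 0.0055556
q*f(c) - 154 = (11 - 1*7/9)/180 - 154 = (11 - 7/9)/180 - 154 = (1/180)*(92/9) - 154 = 23/405 - 154 = -62347/405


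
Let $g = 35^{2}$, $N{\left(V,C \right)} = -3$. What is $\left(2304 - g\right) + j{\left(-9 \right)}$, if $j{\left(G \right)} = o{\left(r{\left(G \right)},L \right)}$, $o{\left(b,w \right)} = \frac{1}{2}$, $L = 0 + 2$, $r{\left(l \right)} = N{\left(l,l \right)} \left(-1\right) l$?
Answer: $\frac{2159}{2} \approx 1079.5$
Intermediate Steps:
$g = 1225$
$r{\left(l \right)} = 3 l$ ($r{\left(l \right)} = \left(-3\right) \left(-1\right) l = 3 l$)
$L = 2$
$o{\left(b,w \right)} = \frac{1}{2}$
$j{\left(G \right)} = \frac{1}{2}$
$\left(2304 - g\right) + j{\left(-9 \right)} = \left(2304 - 1225\right) + \frac{1}{2} = 1079 + \frac{1}{2} = \frac{2159}{2}$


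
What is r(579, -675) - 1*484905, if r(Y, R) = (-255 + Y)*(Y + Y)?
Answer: -109713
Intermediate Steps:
r(Y, R) = 2*Y*(-255 + Y) (r(Y, R) = (-255 + Y)*(2*Y) = 2*Y*(-255 + Y))
r(579, -675) - 1*484905 = 2*579*(-255 + 579) - 1*484905 = 2*579*324 - 484905 = 375192 - 484905 = -109713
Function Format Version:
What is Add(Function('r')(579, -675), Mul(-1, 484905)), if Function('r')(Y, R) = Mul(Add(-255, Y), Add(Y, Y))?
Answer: -109713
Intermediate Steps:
Function('r')(Y, R) = Mul(2, Y, Add(-255, Y)) (Function('r')(Y, R) = Mul(Add(-255, Y), Mul(2, Y)) = Mul(2, Y, Add(-255, Y)))
Add(Function('r')(579, -675), Mul(-1, 484905)) = Add(Mul(2, 579, Add(-255, 579)), Mul(-1, 484905)) = Add(Mul(2, 579, 324), -484905) = Add(375192, -484905) = -109713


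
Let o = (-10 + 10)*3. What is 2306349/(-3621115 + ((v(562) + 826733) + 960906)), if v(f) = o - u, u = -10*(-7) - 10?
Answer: -2306349/1833536 ≈ -1.2579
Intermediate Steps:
u = 60 (u = 70 - 10 = 60)
o = 0 (o = 0*3 = 0)
v(f) = -60 (v(f) = 0 - 1*60 = 0 - 60 = -60)
2306349/(-3621115 + ((v(562) + 826733) + 960906)) = 2306349/(-3621115 + ((-60 + 826733) + 960906)) = 2306349/(-3621115 + (826673 + 960906)) = 2306349/(-3621115 + 1787579) = 2306349/(-1833536) = 2306349*(-1/1833536) = -2306349/1833536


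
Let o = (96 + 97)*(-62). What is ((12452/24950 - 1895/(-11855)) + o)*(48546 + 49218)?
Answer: -34600004349028956/29578225 ≈ -1.1698e+9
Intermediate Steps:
o = -11966 (o = 193*(-62) = -11966)
((12452/24950 - 1895/(-11855)) + o)*(48546 + 49218) = ((12452/24950 - 1895/(-11855)) - 11966)*(48546 + 49218) = ((12452*(1/24950) - 1895*(-1/11855)) - 11966)*97764 = ((6226/12475 + 379/2371) - 11966)*97764 = (19489871/29578225 - 11966)*97764 = -353913550479/29578225*97764 = -34600004349028956/29578225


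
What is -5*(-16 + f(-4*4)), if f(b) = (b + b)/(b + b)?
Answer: 75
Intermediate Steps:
f(b) = 1 (f(b) = (2*b)/((2*b)) = (2*b)*(1/(2*b)) = 1)
-5*(-16 + f(-4*4)) = -5*(-16 + 1) = -5*(-15) = 75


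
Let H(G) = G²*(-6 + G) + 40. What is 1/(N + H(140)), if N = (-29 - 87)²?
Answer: 1/2639896 ≈ 3.7880e-7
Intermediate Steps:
H(G) = 40 + G²*(-6 + G)
N = 13456 (N = (-116)² = 13456)
1/(N + H(140)) = 1/(13456 + (40 + 140³ - 6*140²)) = 1/(13456 + (40 + 2744000 - 6*19600)) = 1/(13456 + (40 + 2744000 - 117600)) = 1/(13456 + 2626440) = 1/2639896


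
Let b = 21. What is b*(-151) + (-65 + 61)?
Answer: -3175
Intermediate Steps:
b*(-151) + (-65 + 61) = 21*(-151) + (-65 + 61) = -3171 - 4 = -3175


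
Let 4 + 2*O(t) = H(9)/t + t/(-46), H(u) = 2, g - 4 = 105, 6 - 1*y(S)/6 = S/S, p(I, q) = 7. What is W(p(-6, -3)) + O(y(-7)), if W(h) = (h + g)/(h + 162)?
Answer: -93659/58305 ≈ -1.6064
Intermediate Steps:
y(S) = 30 (y(S) = 36 - 6*S/S = 36 - 6*1 = 36 - 6 = 30)
g = 109 (g = 4 + 105 = 109)
O(t) = -2 + 1/t - t/92 (O(t) = -2 + (2/t + t/(-46))/2 = -2 + (2/t + t*(-1/46))/2 = -2 + (2/t - t/46)/2 = -2 + (1/t - t/92) = -2 + 1/t - t/92)
W(h) = (109 + h)/(162 + h) (W(h) = (h + 109)/(h + 162) = (109 + h)/(162 + h))
W(p(-6, -3)) + O(y(-7)) = (109 + 7)/(162 + 7) + (-2 + 1/30 - 1/92*30) = 116/169 + (-2 + 1/30 - 15/46) = (1/169)*116 - 791/345 = 116/169 - 791/345 = -93659/58305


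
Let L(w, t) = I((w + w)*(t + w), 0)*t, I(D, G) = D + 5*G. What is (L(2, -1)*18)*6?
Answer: -432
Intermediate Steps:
L(w, t) = 2*t*w*(t + w) (L(w, t) = ((w + w)*(t + w) + 5*0)*t = ((2*w)*(t + w) + 0)*t = (2*w*(t + w) + 0)*t = (2*w*(t + w))*t = 2*t*w*(t + w))
(L(2, -1)*18)*6 = ((2*(-1)*2*(-1 + 2))*18)*6 = ((2*(-1)*2*1)*18)*6 = -4*18*6 = -72*6 = -432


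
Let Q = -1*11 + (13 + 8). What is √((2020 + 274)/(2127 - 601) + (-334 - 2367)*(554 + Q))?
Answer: I*√886854421355/763 ≈ 1234.2*I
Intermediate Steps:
Q = 10 (Q = -11 + 21 = 10)
√((2020 + 274)/(2127 - 601) + (-334 - 2367)*(554 + Q)) = √((2020 + 274)/(2127 - 601) + (-334 - 2367)*(554 + 10)) = √(2294/1526 - 2701*564) = √(2294*(1/1526) - 1523364) = √(1147/763 - 1523364) = √(-1162325585/763) = I*√886854421355/763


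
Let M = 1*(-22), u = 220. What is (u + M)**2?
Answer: 39204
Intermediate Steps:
M = -22
(u + M)**2 = (220 - 22)**2 = 198**2 = 39204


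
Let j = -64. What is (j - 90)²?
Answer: 23716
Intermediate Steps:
(j - 90)² = (-64 - 90)² = (-154)² = 23716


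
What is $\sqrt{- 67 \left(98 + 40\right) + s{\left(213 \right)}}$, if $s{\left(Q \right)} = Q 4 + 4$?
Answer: $i \sqrt{8390} \approx 91.597 i$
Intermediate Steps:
$s{\left(Q \right)} = 4 + 4 Q$ ($s{\left(Q \right)} = 4 Q + 4 = 4 + 4 Q$)
$\sqrt{- 67 \left(98 + 40\right) + s{\left(213 \right)}} = \sqrt{- 67 \left(98 + 40\right) + \left(4 + 4 \cdot 213\right)} = \sqrt{\left(-67\right) 138 + \left(4 + 852\right)} = \sqrt{-9246 + 856} = \sqrt{-8390} = i \sqrt{8390}$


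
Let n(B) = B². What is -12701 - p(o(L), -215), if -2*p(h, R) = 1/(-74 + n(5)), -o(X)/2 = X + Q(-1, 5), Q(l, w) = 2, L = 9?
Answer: -1244699/98 ≈ -12701.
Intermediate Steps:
o(X) = -4 - 2*X (o(X) = -2*(X + 2) = -2*(2 + X) = -4 - 2*X)
p(h, R) = 1/98 (p(h, R) = -1/(2*(-74 + 5²)) = -1/(2*(-74 + 25)) = -½/(-49) = -½*(-1/49) = 1/98)
-12701 - p(o(L), -215) = -12701 - 1*1/98 = -12701 - 1/98 = -1244699/98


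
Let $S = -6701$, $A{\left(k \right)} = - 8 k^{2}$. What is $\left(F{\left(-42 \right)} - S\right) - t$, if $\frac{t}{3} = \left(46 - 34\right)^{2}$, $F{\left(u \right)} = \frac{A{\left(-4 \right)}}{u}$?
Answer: $\frac{131713}{21} \approx 6272.0$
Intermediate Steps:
$F{\left(u \right)} = - \frac{128}{u}$ ($F{\left(u \right)} = \frac{\left(-8\right) \left(-4\right)^{2}}{u} = \frac{\left(-8\right) 16}{u} = - \frac{128}{u}$)
$t = 432$ ($t = 3 \left(46 - 34\right)^{2} = 3 \cdot 12^{2} = 3 \cdot 144 = 432$)
$\left(F{\left(-42 \right)} - S\right) - t = \left(- \frac{128}{-42} - -6701\right) - 432 = \left(\left(-128\right) \left(- \frac{1}{42}\right) + 6701\right) - 432 = \left(\frac{64}{21} + 6701\right) - 432 = \frac{140785}{21} - 432 = \frac{131713}{21}$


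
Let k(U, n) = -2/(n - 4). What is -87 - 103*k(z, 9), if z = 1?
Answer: -229/5 ≈ -45.800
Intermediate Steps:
k(U, n) = -2/(-4 + n)
-87 - 103*k(z, 9) = -87 - (-206)/(-4 + 9) = -87 - (-206)/5 = -87 - 103*(-⅖) = -87 + 206/5 = -229/5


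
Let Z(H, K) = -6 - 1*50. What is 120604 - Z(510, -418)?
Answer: 120660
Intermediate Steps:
Z(H, K) = -56 (Z(H, K) = -6 - 50 = -56)
120604 - Z(510, -418) = 120604 - 1*(-56) = 120604 + 56 = 120660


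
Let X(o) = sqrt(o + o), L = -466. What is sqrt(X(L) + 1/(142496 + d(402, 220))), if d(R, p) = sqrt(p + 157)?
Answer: sqrt(1 + 2*I*sqrt(233)*(142496 + sqrt(377)))/sqrt(142496 + sqrt(377)) ≈ 3.907 + 3.907*I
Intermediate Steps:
d(R, p) = sqrt(157 + p)
X(o) = sqrt(2)*sqrt(o) (X(o) = sqrt(2*o) = sqrt(2)*sqrt(o))
sqrt(X(L) + 1/(142496 + d(402, 220))) = sqrt(sqrt(2)*sqrt(-466) + 1/(142496 + sqrt(157 + 220))) = sqrt(sqrt(2)*(I*sqrt(466)) + 1/(142496 + sqrt(377))) = sqrt(2*I*sqrt(233) + 1/(142496 + sqrt(377))) = sqrt(1/(142496 + sqrt(377)) + 2*I*sqrt(233))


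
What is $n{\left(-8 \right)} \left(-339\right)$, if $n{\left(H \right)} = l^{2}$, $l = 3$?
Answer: $-3051$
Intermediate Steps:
$n{\left(H \right)} = 9$ ($n{\left(H \right)} = 3^{2} = 9$)
$n{\left(-8 \right)} \left(-339\right) = 9 \left(-339\right) = -3051$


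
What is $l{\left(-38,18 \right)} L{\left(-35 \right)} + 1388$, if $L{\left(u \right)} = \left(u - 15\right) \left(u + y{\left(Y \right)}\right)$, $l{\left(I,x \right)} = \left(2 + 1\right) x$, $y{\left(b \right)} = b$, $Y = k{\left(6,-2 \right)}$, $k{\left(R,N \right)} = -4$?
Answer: $106688$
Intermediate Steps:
$Y = -4$
$l{\left(I,x \right)} = 3 x$
$L{\left(u \right)} = \left(-15 + u\right) \left(-4 + u\right)$ ($L{\left(u \right)} = \left(u - 15\right) \left(u - 4\right) = \left(u + \left(-17 + 2\right)\right) \left(-4 + u\right) = \left(u - 15\right) \left(-4 + u\right) = \left(-15 + u\right) \left(-4 + u\right)$)
$l{\left(-38,18 \right)} L{\left(-35 \right)} + 1388 = 3 \cdot 18 \left(60 + \left(-35\right)^{2} - -665\right) + 1388 = 54 \left(60 + 1225 + 665\right) + 1388 = 54 \cdot 1950 + 1388 = 105300 + 1388 = 106688$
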